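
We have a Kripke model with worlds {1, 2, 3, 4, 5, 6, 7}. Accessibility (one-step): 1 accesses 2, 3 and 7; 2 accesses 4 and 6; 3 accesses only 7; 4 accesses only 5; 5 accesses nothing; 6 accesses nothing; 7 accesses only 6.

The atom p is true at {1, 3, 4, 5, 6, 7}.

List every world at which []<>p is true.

{1, 3, 5, 6}

1: successors {2, 3, 7}; <>p there: 2:T, 3:T, 7:T. ✓
2: successors {4, 6}; <>p there: 4:T, 6:F. ✗
3: successors {7}; <>p there: 7:T. ✓
4: successors {5}; <>p there: 5:F. ✗
5: no successors, so []<>p holds vacuously. ✓
6: no successors, so []<>p holds vacuously. ✓
7: successors {6}; <>p there: 6:F. ✗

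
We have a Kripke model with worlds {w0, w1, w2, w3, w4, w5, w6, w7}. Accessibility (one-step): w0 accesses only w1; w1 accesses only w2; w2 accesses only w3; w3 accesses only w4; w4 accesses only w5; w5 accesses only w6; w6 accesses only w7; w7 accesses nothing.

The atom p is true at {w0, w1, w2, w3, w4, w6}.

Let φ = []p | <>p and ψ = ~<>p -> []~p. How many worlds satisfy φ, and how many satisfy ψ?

For []p | <>p:
w0: []p is T, <>p is T. ✓
w1: []p is T, <>p is T. ✓
w2: []p is T, <>p is T. ✓
w3: []p is T, <>p is T. ✓
w4: []p is F, <>p is F. ✗
w5: []p is T, <>p is T. ✓
w6: []p is F, <>p is F. ✗
w7: []p is T, <>p is F. ✓
— 6 worlds.
For ~<>p -> []~p:
w0: ~<>p is F, []~p is F. ✓
w1: ~<>p is F, []~p is F. ✓
w2: ~<>p is F, []~p is F. ✓
w3: ~<>p is F, []~p is F. ✓
w4: ~<>p is T, []~p is T. ✓
w5: ~<>p is F, []~p is F. ✓
w6: ~<>p is T, []~p is T. ✓
w7: ~<>p is T, []~p is T. ✓
— 8 worlds.

6 and 8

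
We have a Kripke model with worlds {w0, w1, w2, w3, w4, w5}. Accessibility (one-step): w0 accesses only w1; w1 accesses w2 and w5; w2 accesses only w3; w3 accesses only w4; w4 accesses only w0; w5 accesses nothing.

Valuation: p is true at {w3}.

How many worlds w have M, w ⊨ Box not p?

w0: successors {w1}; not p there: w1:T. ✓
w1: successors {w2, w5}; not p there: w2:T, w5:T. ✓
w2: successors {w3}; not p there: w3:F. ✗
w3: successors {w4}; not p there: w4:T. ✓
w4: successors {w0}; not p there: w0:T. ✓
w5: no successors, so Box not p holds vacuously. ✓
Satisfying worlds: {w0, w1, w3, w4, w5}.

5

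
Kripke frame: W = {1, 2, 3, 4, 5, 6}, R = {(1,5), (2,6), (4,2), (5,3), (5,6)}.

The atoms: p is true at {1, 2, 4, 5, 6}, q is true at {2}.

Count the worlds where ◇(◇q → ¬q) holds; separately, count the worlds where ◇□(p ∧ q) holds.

4 and 2

For ◇(◇q → ¬q):
1: successors {5}; ◇q → ¬q there: 5:T. ✓
2: successors {6}; ◇q → ¬q there: 6:T. ✓
3: no successors, so ◇(◇q → ¬q) fails. ✗
4: successors {2}; ◇q → ¬q there: 2:T. ✓
5: successors {3, 6}; ◇q → ¬q there: 3:T, 6:T. ✓
6: no successors, so ◇(◇q → ¬q) fails. ✗
— 4 worlds.
For ◇□(p ∧ q):
1: successors {5}; □(p ∧ q) there: 5:F. ✗
2: successors {6}; □(p ∧ q) there: 6:T. ✓
3: no successors, so ◇□(p ∧ q) fails. ✗
4: successors {2}; □(p ∧ q) there: 2:F. ✗
5: successors {3, 6}; □(p ∧ q) there: 3:T, 6:T. ✓
6: no successors, so ◇□(p ∧ q) fails. ✗
— 2 worlds.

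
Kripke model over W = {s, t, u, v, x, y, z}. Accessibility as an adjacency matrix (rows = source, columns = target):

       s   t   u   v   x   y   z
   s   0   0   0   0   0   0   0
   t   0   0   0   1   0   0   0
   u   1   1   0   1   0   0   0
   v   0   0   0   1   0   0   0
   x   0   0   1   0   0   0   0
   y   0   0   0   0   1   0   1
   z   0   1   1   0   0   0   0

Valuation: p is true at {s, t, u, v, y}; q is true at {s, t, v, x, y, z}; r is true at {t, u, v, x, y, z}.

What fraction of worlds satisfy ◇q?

5/7

s: no successors, so ◇q fails. ✗
t: successors {v}; q there: v:T. ✓
u: successors {s, t, v}; q there: s:T, t:T, v:T. ✓
v: successors {v}; q there: v:T. ✓
x: successors {u}; q there: u:F. ✗
y: successors {x, z}; q there: x:T, z:T. ✓
z: successors {t, u}; q there: t:T, u:F. ✓
That's 5 of 7 worlds, so 5/7.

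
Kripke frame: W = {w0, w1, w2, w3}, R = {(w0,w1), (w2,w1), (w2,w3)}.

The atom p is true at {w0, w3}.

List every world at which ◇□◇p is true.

{w0, w2}

w0: successors {w1}; □◇p there: w1:T. ✓
w1: no successors, so ◇□◇p fails. ✗
w2: successors {w1, w3}; □◇p there: w1:T, w3:T. ✓
w3: no successors, so ◇□◇p fails. ✗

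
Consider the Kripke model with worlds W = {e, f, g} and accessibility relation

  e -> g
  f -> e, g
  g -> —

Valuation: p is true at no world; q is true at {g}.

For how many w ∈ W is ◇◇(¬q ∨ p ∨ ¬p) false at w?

e: successors {g}; ◇(¬q ∨ p ∨ ¬p) there: g:F. ✗
f: successors {e, g}; ◇(¬q ∨ p ∨ ¬p) there: e:T, g:F. ✓
g: no successors, so ◇◇(¬q ∨ p ∨ ¬p) fails. ✗
Satisfying worlds: {f}.
So ◇◇(¬q ∨ p ∨ ¬p) fails at the other 2 worlds.

2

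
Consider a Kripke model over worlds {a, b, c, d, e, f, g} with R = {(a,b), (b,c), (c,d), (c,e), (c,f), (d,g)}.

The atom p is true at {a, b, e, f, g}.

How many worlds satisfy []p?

a: successors {b}; p there: b:T. ✓
b: successors {c}; p there: c:F. ✗
c: successors {d, e, f}; p there: d:F, e:T, f:T. ✗
d: successors {g}; p there: g:T. ✓
e: no successors, so []p holds vacuously. ✓
f: no successors, so []p holds vacuously. ✓
g: no successors, so []p holds vacuously. ✓
Satisfying worlds: {a, d, e, f, g}.

5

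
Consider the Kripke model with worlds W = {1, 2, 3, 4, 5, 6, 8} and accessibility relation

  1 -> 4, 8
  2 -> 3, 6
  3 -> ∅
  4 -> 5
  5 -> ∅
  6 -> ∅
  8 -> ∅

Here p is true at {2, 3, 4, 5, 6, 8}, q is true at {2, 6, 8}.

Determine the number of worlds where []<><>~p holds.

4

1: successors {4, 8}; <><>~p there: 4:F, 8:F. ✗
2: successors {3, 6}; <><>~p there: 3:F, 6:F. ✗
3: no successors, so []<><>~p holds vacuously. ✓
4: successors {5}; <><>~p there: 5:F. ✗
5: no successors, so []<><>~p holds vacuously. ✓
6: no successors, so []<><>~p holds vacuously. ✓
8: no successors, so []<><>~p holds vacuously. ✓
Satisfying worlds: {3, 5, 6, 8}.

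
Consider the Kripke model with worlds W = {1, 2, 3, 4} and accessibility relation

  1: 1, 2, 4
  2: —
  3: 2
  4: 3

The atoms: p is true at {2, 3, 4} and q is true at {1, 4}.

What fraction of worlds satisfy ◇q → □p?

1: ◇q is T, □p is F. ✗
2: ◇q is F, □p is T. ✓
3: ◇q is F, □p is T. ✓
4: ◇q is F, □p is T. ✓
That's 3 of 4 worlds, so 3/4.

3/4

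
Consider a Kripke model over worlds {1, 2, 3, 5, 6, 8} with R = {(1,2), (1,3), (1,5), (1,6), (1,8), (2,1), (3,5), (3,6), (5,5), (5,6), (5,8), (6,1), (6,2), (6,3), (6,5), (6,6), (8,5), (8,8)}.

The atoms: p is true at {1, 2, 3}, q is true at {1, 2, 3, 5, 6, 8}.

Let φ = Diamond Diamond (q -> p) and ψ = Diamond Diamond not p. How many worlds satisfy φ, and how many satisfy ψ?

5 and 6

For Diamond Diamond (q -> p):
1: successors {2, 3, 5, 6, 8}; Diamond (q -> p) there: 2:T, 3:F, 5:F, 6:T, 8:F. ✓
2: successors {1}; Diamond (q -> p) there: 1:T. ✓
3: successors {5, 6}; Diamond (q -> p) there: 5:F, 6:T. ✓
5: successors {5, 6, 8}; Diamond (q -> p) there: 5:F, 6:T, 8:F. ✓
6: successors {1, 2, 3, 5, 6}; Diamond (q -> p) there: 1:T, 2:T, 3:F, 5:F, 6:T. ✓
8: successors {5, 8}; Diamond (q -> p) there: 5:F, 8:F. ✗
— 5 worlds.
For Diamond Diamond not p:
1: successors {2, 3, 5, 6, 8}; Diamond not p there: 2:F, 3:T, 5:T, 6:T, 8:T. ✓
2: successors {1}; Diamond not p there: 1:T. ✓
3: successors {5, 6}; Diamond not p there: 5:T, 6:T. ✓
5: successors {5, 6, 8}; Diamond not p there: 5:T, 6:T, 8:T. ✓
6: successors {1, 2, 3, 5, 6}; Diamond not p there: 1:T, 2:F, 3:T, 5:T, 6:T. ✓
8: successors {5, 8}; Diamond not p there: 5:T, 8:T. ✓
— 6 worlds.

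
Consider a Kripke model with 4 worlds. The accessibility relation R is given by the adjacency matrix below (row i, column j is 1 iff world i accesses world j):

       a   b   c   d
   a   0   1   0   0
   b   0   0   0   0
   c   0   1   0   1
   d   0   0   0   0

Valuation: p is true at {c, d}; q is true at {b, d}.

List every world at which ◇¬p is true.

a: successors {b}; ¬p there: b:T. ✓
b: no successors, so ◇¬p fails. ✗
c: successors {b, d}; ¬p there: b:T, d:F. ✓
d: no successors, so ◇¬p fails. ✗

{a, c}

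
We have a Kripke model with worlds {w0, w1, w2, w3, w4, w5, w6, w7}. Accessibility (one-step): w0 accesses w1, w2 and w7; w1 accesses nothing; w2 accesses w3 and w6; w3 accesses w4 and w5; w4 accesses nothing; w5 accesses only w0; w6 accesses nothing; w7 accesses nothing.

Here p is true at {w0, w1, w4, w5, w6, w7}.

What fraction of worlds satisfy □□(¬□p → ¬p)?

w0: successors {w1, w2, w7}; □(¬□p → ¬p) there: w1:T, w2:T, w7:T. ✓
w1: no successors, so □□(¬□p → ¬p) holds vacuously. ✓
w2: successors {w3, w6}; □(¬□p → ¬p) there: w3:T, w6:T. ✓
w3: successors {w4, w5}; □(¬□p → ¬p) there: w4:T, w5:F. ✗
w4: no successors, so □□(¬□p → ¬p) holds vacuously. ✓
w5: successors {w0}; □(¬□p → ¬p) there: w0:T. ✓
w6: no successors, so □□(¬□p → ¬p) holds vacuously. ✓
w7: no successors, so □□(¬□p → ¬p) holds vacuously. ✓
That's 7 of 8 worlds, so 7/8.

7/8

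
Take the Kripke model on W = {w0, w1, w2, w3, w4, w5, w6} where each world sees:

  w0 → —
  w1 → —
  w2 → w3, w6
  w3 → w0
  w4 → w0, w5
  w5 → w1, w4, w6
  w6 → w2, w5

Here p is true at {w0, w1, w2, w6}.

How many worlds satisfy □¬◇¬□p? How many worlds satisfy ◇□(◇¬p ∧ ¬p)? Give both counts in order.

For □¬◇¬□p:
w0: no successors, so □¬◇¬□p holds vacuously. ✓
w1: no successors, so □¬◇¬□p holds vacuously. ✓
w2: successors {w3, w6}; ¬◇¬□p there: w3:T, w6:F. ✗
w3: successors {w0}; ¬◇¬□p there: w0:T. ✓
w4: successors {w0, w5}; ¬◇¬□p there: w0:T, w5:F. ✗
w5: successors {w1, w4, w6}; ¬◇¬□p there: w1:T, w4:F, w6:F. ✗
w6: successors {w2, w5}; ¬◇¬□p there: w2:F, w5:F. ✗
— 3 worlds.
For ◇□(◇¬p ∧ ¬p):
w0: no successors, so ◇□(◇¬p ∧ ¬p) fails. ✗
w1: no successors, so ◇□(◇¬p ∧ ¬p) fails. ✗
w2: successors {w3, w6}; □(◇¬p ∧ ¬p) there: w3:F, w6:F. ✗
w3: successors {w0}; □(◇¬p ∧ ¬p) there: w0:T. ✓
w4: successors {w0, w5}; □(◇¬p ∧ ¬p) there: w0:T, w5:F. ✓
w5: successors {w1, w4, w6}; □(◇¬p ∧ ¬p) there: w1:T, w4:F, w6:F. ✓
w6: successors {w2, w5}; □(◇¬p ∧ ¬p) there: w2:F, w5:F. ✗
— 3 worlds.

3 and 3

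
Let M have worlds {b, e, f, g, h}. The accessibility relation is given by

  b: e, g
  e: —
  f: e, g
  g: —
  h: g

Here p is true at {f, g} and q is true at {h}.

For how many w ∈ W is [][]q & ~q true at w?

4

b: [][]q is T, ~q is T. ✓
e: [][]q is T, ~q is T. ✓
f: [][]q is T, ~q is T. ✓
g: [][]q is T, ~q is T. ✓
h: [][]q is T, ~q is F. ✗
Satisfying worlds: {b, e, f, g}.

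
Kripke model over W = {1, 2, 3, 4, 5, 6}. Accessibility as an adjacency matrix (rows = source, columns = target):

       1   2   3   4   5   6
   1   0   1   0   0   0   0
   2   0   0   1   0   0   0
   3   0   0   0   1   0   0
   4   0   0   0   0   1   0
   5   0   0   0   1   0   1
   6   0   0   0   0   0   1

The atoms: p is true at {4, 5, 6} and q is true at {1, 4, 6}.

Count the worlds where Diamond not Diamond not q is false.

1: successors {2}; not Diamond not q there: 2:F. ✗
2: successors {3}; not Diamond not q there: 3:T. ✓
3: successors {4}; not Diamond not q there: 4:F. ✗
4: successors {5}; not Diamond not q there: 5:T. ✓
5: successors {4, 6}; not Diamond not q there: 4:F, 6:T. ✓
6: successors {6}; not Diamond not q there: 6:T. ✓
Satisfying worlds: {2, 4, 5, 6}.
So Diamond not Diamond not q fails at the other 2 worlds.

2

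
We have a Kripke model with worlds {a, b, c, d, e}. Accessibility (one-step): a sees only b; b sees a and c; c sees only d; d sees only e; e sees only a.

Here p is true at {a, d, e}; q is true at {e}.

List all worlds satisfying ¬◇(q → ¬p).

{d}

a: ◇(q → ¬p) is T. ✗
b: ◇(q → ¬p) is T. ✗
c: ◇(q → ¬p) is T. ✗
d: ◇(q → ¬p) is F. ✓
e: ◇(q → ¬p) is T. ✗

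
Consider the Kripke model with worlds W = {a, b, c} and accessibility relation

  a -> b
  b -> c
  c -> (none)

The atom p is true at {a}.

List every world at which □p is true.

a: successors {b}; p there: b:F. ✗
b: successors {c}; p there: c:F. ✗
c: no successors, so □p holds vacuously. ✓

{c}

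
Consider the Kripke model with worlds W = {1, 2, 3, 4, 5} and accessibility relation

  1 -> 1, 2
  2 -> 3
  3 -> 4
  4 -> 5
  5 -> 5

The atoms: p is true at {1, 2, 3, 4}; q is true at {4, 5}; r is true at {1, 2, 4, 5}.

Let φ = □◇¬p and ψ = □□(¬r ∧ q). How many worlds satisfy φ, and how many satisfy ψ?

For □◇¬p:
1: successors {1, 2}; ◇¬p there: 1:F, 2:F. ✗
2: successors {3}; ◇¬p there: 3:F. ✗
3: successors {4}; ◇¬p there: 4:T. ✓
4: successors {5}; ◇¬p there: 5:T. ✓
5: successors {5}; ◇¬p there: 5:T. ✓
— 3 worlds.
For □□(¬r ∧ q):
1: successors {1, 2}; □(¬r ∧ q) there: 1:F, 2:F. ✗
2: successors {3}; □(¬r ∧ q) there: 3:F. ✗
3: successors {4}; □(¬r ∧ q) there: 4:F. ✗
4: successors {5}; □(¬r ∧ q) there: 5:F. ✗
5: successors {5}; □(¬r ∧ q) there: 5:F. ✗
— 0 worlds.

3 and 0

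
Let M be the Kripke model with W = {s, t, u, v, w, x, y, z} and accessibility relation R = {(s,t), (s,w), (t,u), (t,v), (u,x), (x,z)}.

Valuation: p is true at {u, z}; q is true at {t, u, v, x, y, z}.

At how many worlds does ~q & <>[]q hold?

1

s: ~q is T, <>[]q is T. ✓
t: ~q is F, <>[]q is T. ✗
u: ~q is F, <>[]q is T. ✗
v: ~q is F, <>[]q is F. ✗
w: ~q is T, <>[]q is F. ✗
x: ~q is F, <>[]q is T. ✗
y: ~q is F, <>[]q is F. ✗
z: ~q is F, <>[]q is F. ✗
Satisfying worlds: {s}.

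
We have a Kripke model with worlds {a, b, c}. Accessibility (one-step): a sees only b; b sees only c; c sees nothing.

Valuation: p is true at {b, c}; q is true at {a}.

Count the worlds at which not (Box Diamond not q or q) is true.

a: Box Diamond not q or q is T. ✗
b: Box Diamond not q or q is F. ✓
c: Box Diamond not q or q is T. ✗
Satisfying worlds: {b}.

1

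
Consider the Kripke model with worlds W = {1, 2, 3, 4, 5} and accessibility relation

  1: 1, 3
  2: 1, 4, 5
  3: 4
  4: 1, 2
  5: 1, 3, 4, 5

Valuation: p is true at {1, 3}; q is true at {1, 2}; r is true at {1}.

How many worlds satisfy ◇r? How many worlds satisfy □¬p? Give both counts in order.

For ◇r:
1: successors {1, 3}; r there: 1:T, 3:F. ✓
2: successors {1, 4, 5}; r there: 1:T, 4:F, 5:F. ✓
3: successors {4}; r there: 4:F. ✗
4: successors {1, 2}; r there: 1:T, 2:F. ✓
5: successors {1, 3, 4, 5}; r there: 1:T, 3:F, 4:F, 5:F. ✓
— 4 worlds.
For □¬p:
1: successors {1, 3}; ¬p there: 1:F, 3:F. ✗
2: successors {1, 4, 5}; ¬p there: 1:F, 4:T, 5:T. ✗
3: successors {4}; ¬p there: 4:T. ✓
4: successors {1, 2}; ¬p there: 1:F, 2:T. ✗
5: successors {1, 3, 4, 5}; ¬p there: 1:F, 3:F, 4:T, 5:T. ✗
— 1 world.

4 and 1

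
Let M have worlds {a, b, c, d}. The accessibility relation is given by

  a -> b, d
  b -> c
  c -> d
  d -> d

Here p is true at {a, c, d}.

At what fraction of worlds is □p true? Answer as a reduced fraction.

3/4

a: successors {b, d}; p there: b:F, d:T. ✗
b: successors {c}; p there: c:T. ✓
c: successors {d}; p there: d:T. ✓
d: successors {d}; p there: d:T. ✓
That's 3 of 4 worlds, so 3/4.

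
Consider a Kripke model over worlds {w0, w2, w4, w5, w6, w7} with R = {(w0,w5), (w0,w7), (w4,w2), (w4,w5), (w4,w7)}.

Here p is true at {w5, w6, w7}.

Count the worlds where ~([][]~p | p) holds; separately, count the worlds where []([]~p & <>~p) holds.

0 and 4

For ~([][]~p | p):
w0: [][]~p | p is T. ✗
w2: [][]~p | p is T. ✗
w4: [][]~p | p is T. ✗
w5: [][]~p | p is T. ✗
w6: [][]~p | p is T. ✗
w7: [][]~p | p is T. ✗
— 0 worlds.
For []([]~p & <>~p):
w0: successors {w5, w7}; []~p & <>~p there: w5:F, w7:F. ✗
w2: no successors, so []([]~p & <>~p) holds vacuously. ✓
w4: successors {w2, w5, w7}; []~p & <>~p there: w2:F, w5:F, w7:F. ✗
w5: no successors, so []([]~p & <>~p) holds vacuously. ✓
w6: no successors, so []([]~p & <>~p) holds vacuously. ✓
w7: no successors, so []([]~p & <>~p) holds vacuously. ✓
— 4 worlds.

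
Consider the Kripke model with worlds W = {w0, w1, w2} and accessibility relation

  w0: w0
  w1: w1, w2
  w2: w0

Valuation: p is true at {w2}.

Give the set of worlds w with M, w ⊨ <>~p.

{w0, w1, w2}

w0: successors {w0}; ~p there: w0:T. ✓
w1: successors {w1, w2}; ~p there: w1:T, w2:F. ✓
w2: successors {w0}; ~p there: w0:T. ✓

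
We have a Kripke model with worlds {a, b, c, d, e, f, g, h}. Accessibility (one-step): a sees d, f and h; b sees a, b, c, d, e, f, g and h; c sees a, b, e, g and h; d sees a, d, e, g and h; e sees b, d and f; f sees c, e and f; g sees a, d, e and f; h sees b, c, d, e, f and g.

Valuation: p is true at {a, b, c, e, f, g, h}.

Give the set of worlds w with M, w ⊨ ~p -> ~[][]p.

{a, b, c, d, e, f, g, h}

a: ~p is F, ~[][]p is T. ✓
b: ~p is F, ~[][]p is T. ✓
c: ~p is F, ~[][]p is T. ✓
d: ~p is T, ~[][]p is T. ✓
e: ~p is F, ~[][]p is T. ✓
f: ~p is F, ~[][]p is T. ✓
g: ~p is F, ~[][]p is T. ✓
h: ~p is F, ~[][]p is T. ✓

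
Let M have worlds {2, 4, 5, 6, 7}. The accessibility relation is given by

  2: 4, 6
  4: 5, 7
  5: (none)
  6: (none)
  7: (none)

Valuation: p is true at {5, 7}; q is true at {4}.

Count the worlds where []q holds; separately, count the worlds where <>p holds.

3 and 1

For []q:
2: successors {4, 6}; q there: 4:T, 6:F. ✗
4: successors {5, 7}; q there: 5:F, 7:F. ✗
5: no successors, so []q holds vacuously. ✓
6: no successors, so []q holds vacuously. ✓
7: no successors, so []q holds vacuously. ✓
— 3 worlds.
For <>p:
2: successors {4, 6}; p there: 4:F, 6:F. ✗
4: successors {5, 7}; p there: 5:T, 7:T. ✓
5: no successors, so <>p fails. ✗
6: no successors, so <>p fails. ✗
7: no successors, so <>p fails. ✗
— 1 world.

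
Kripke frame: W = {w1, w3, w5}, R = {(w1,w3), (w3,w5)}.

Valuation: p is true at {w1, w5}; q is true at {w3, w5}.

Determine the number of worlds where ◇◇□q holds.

w1: successors {w3}; ◇□q there: w3:T. ✓
w3: successors {w5}; ◇□q there: w5:F. ✗
w5: no successors, so ◇◇□q fails. ✗
Satisfying worlds: {w1}.

1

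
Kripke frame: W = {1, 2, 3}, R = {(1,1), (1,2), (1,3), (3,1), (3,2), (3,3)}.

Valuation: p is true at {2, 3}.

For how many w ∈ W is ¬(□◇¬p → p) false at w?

3

1: □◇¬p → p is T. ✗
2: □◇¬p → p is T. ✗
3: □◇¬p → p is T. ✗
Satisfying worlds: ∅.
So ¬(□◇¬p → p) fails at the other 3 worlds.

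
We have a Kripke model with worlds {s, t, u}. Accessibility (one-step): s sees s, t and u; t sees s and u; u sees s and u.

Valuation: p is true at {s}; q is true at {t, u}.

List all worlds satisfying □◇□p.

s: successors {s, t, u}; ◇□p there: s:F, t:F, u:F. ✗
t: successors {s, u}; ◇□p there: s:F, u:F. ✗
u: successors {s, u}; ◇□p there: s:F, u:F. ✗

∅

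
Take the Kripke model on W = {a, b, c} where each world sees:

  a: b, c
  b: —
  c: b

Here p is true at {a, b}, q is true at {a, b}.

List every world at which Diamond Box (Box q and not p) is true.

{a, c}

a: successors {b, c}; Box (Box q and not p) there: b:T, c:F. ✓
b: no successors, so Diamond Box (Box q and not p) fails. ✗
c: successors {b}; Box (Box q and not p) there: b:T. ✓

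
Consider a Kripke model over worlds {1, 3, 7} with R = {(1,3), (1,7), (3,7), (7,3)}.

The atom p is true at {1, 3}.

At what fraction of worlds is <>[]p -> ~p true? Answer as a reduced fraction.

1: <>[]p is T, ~p is F. ✗
3: <>[]p is T, ~p is F. ✗
7: <>[]p is F, ~p is T. ✓
That's 1 of 3 worlds, so 1/3.

1/3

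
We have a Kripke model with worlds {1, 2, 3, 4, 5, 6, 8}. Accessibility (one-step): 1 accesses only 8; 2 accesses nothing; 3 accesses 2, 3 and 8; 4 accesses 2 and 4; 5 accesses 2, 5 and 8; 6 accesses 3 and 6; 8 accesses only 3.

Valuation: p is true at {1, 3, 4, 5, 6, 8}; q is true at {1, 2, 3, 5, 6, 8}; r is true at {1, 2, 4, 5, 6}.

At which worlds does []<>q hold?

1: successors {8}; <>q there: 8:T. ✓
2: no successors, so []<>q holds vacuously. ✓
3: successors {2, 3, 8}; <>q there: 2:F, 3:T, 8:T. ✗
4: successors {2, 4}; <>q there: 2:F, 4:T. ✗
5: successors {2, 5, 8}; <>q there: 2:F, 5:T, 8:T. ✗
6: successors {3, 6}; <>q there: 3:T, 6:T. ✓
8: successors {3}; <>q there: 3:T. ✓

{1, 2, 6, 8}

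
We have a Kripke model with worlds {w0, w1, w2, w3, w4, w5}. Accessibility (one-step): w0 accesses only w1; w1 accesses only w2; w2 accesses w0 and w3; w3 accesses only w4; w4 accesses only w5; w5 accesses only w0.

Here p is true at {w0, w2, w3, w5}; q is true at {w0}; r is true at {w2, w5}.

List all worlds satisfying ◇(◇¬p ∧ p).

{w2, w5}

w0: successors {w1}; ◇¬p ∧ p there: w1:F. ✗
w1: successors {w2}; ◇¬p ∧ p there: w2:F. ✗
w2: successors {w0, w3}; ◇¬p ∧ p there: w0:T, w3:T. ✓
w3: successors {w4}; ◇¬p ∧ p there: w4:F. ✗
w4: successors {w5}; ◇¬p ∧ p there: w5:F. ✗
w5: successors {w0}; ◇¬p ∧ p there: w0:T. ✓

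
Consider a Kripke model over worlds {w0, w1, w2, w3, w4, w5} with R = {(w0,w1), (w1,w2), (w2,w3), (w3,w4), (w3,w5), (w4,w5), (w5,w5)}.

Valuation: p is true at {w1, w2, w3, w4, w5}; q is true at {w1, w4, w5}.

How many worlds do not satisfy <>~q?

4

w0: successors {w1}; ~q there: w1:F. ✗
w1: successors {w2}; ~q there: w2:T. ✓
w2: successors {w3}; ~q there: w3:T. ✓
w3: successors {w4, w5}; ~q there: w4:F, w5:F. ✗
w4: successors {w5}; ~q there: w5:F. ✗
w5: successors {w5}; ~q there: w5:F. ✗
Satisfying worlds: {w1, w2}.
So <>~q fails at the other 4 worlds.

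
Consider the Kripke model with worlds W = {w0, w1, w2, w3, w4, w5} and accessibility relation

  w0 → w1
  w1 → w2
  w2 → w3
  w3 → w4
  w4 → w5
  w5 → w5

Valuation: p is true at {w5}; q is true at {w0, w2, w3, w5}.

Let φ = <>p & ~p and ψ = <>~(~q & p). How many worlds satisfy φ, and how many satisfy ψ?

1 and 6

For <>p & ~p:
w0: <>p is F, ~p is T. ✗
w1: <>p is F, ~p is T. ✗
w2: <>p is F, ~p is T. ✗
w3: <>p is F, ~p is T. ✗
w4: <>p is T, ~p is T. ✓
w5: <>p is T, ~p is F. ✗
— 1 world.
For <>~(~q & p):
w0: successors {w1}; ~(~q & p) there: w1:T. ✓
w1: successors {w2}; ~(~q & p) there: w2:T. ✓
w2: successors {w3}; ~(~q & p) there: w3:T. ✓
w3: successors {w4}; ~(~q & p) there: w4:T. ✓
w4: successors {w5}; ~(~q & p) there: w5:T. ✓
w5: successors {w5}; ~(~q & p) there: w5:T. ✓
— 6 worlds.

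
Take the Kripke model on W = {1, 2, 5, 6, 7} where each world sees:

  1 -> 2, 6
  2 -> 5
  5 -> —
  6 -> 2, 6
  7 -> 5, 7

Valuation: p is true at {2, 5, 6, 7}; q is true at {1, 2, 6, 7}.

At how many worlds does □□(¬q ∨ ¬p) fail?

3

1: successors {2, 6}; □(¬q ∨ ¬p) there: 2:T, 6:F. ✗
2: successors {5}; □(¬q ∨ ¬p) there: 5:T. ✓
5: no successors, so □□(¬q ∨ ¬p) holds vacuously. ✓
6: successors {2, 6}; □(¬q ∨ ¬p) there: 2:T, 6:F. ✗
7: successors {5, 7}; □(¬q ∨ ¬p) there: 5:T, 7:F. ✗
Satisfying worlds: {2, 5}.
So □□(¬q ∨ ¬p) fails at the other 3 worlds.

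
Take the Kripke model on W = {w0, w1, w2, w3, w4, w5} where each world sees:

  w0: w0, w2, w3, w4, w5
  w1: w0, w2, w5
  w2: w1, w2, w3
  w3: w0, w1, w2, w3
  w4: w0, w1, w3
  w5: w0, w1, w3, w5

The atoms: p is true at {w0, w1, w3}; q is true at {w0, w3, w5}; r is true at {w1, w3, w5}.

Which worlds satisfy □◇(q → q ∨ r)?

w0: successors {w0, w2, w3, w4, w5}; ◇(q → q ∨ r) there: w0:T, w2:T, w3:T, w4:T, w5:T. ✓
w1: successors {w0, w2, w5}; ◇(q → q ∨ r) there: w0:T, w2:T, w5:T. ✓
w2: successors {w1, w2, w3}; ◇(q → q ∨ r) there: w1:T, w2:T, w3:T. ✓
w3: successors {w0, w1, w2, w3}; ◇(q → q ∨ r) there: w0:T, w1:T, w2:T, w3:T. ✓
w4: successors {w0, w1, w3}; ◇(q → q ∨ r) there: w0:T, w1:T, w3:T. ✓
w5: successors {w0, w1, w3, w5}; ◇(q → q ∨ r) there: w0:T, w1:T, w3:T, w5:T. ✓

{w0, w1, w2, w3, w4, w5}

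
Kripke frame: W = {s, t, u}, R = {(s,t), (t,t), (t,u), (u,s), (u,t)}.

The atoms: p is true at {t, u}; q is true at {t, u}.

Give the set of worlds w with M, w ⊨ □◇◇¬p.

{s}

s: successors {t}; ◇◇¬p there: t:T. ✓
t: successors {t, u}; ◇◇¬p there: t:T, u:F. ✗
u: successors {s, t}; ◇◇¬p there: s:F, t:T. ✗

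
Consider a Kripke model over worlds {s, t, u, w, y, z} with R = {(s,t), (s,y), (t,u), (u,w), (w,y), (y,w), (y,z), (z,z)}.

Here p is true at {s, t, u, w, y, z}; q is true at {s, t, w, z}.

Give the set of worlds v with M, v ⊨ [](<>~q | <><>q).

{s, u, w, y, z}

s: successors {t, y}; <>~q | <><>q there: t:T, y:T. ✓
t: successors {u}; <>~q | <><>q there: u:F. ✗
u: successors {w}; <>~q | <><>q there: w:T. ✓
w: successors {y}; <>~q | <><>q there: y:T. ✓
y: successors {w, z}; <>~q | <><>q there: w:T, z:T. ✓
z: successors {z}; <>~q | <><>q there: z:T. ✓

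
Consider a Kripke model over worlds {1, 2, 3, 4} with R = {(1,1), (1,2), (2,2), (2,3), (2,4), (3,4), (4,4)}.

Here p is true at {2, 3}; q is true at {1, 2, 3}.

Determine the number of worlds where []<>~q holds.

3

1: successors {1, 2}; <>~q there: 1:F, 2:T. ✗
2: successors {2, 3, 4}; <>~q there: 2:T, 3:T, 4:T. ✓
3: successors {4}; <>~q there: 4:T. ✓
4: successors {4}; <>~q there: 4:T. ✓
Satisfying worlds: {2, 3, 4}.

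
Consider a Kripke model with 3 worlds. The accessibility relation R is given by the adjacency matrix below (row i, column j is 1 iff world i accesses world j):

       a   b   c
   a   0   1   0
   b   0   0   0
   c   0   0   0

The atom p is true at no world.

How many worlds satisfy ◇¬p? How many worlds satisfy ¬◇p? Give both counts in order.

For ◇¬p:
a: successors {b}; ¬p there: b:T. ✓
b: no successors, so ◇¬p fails. ✗
c: no successors, so ◇¬p fails. ✗
— 1 world.
For ¬◇p:
a: ◇p is F. ✓
b: ◇p is F. ✓
c: ◇p is F. ✓
— 3 worlds.

1 and 3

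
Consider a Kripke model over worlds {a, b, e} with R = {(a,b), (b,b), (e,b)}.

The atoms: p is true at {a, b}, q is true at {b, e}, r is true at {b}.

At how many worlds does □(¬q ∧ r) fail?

3

a: successors {b}; ¬q ∧ r there: b:F. ✗
b: successors {b}; ¬q ∧ r there: b:F. ✗
e: successors {b}; ¬q ∧ r there: b:F. ✗
Satisfying worlds: ∅.
So □(¬q ∧ r) fails at the other 3 worlds.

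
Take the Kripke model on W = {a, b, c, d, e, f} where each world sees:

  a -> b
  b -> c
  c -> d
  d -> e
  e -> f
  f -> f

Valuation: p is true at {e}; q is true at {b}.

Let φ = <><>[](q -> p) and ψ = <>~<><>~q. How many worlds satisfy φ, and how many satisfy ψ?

For <><>[](q -> p):
a: successors {b}; <>[](q -> p) there: b:T. ✓
b: successors {c}; <>[](q -> p) there: c:T. ✓
c: successors {d}; <>[](q -> p) there: d:T. ✓
d: successors {e}; <>[](q -> p) there: e:T. ✓
e: successors {f}; <>[](q -> p) there: f:T. ✓
f: successors {f}; <>[](q -> p) there: f:T. ✓
— 6 worlds.
For <>~<><>~q:
a: successors {b}; ~<><>~q there: b:F. ✗
b: successors {c}; ~<><>~q there: c:F. ✗
c: successors {d}; ~<><>~q there: d:F. ✗
d: successors {e}; ~<><>~q there: e:F. ✗
e: successors {f}; ~<><>~q there: f:F. ✗
f: successors {f}; ~<><>~q there: f:F. ✗
— 0 worlds.

6 and 0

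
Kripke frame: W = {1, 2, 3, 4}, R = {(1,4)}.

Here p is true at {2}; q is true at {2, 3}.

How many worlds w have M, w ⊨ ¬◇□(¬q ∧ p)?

3

1: ◇□(¬q ∧ p) is T. ✗
2: ◇□(¬q ∧ p) is F. ✓
3: ◇□(¬q ∧ p) is F. ✓
4: ◇□(¬q ∧ p) is F. ✓
Satisfying worlds: {2, 3, 4}.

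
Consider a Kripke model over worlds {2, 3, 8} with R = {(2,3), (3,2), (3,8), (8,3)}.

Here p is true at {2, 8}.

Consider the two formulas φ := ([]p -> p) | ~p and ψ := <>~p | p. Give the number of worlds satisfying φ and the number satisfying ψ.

For ([]p -> p) | ~p:
2: []p -> p is T, ~p is F. ✓
3: []p -> p is F, ~p is T. ✓
8: []p -> p is T, ~p is F. ✓
— 3 worlds.
For <>~p | p:
2: <>~p is T, p is T. ✓
3: <>~p is F, p is F. ✗
8: <>~p is T, p is T. ✓
— 2 worlds.

3 and 2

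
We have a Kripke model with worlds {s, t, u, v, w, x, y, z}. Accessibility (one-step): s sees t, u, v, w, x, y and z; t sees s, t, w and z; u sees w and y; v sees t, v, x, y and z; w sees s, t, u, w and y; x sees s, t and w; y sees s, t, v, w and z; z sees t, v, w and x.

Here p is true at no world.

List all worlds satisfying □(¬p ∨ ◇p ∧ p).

s: successors {t, u, v, w, x, y, z}; ¬p ∨ ◇p ∧ p there: t:T, u:T, v:T, w:T, x:T, y:T, z:T. ✓
t: successors {s, t, w, z}; ¬p ∨ ◇p ∧ p there: s:T, t:T, w:T, z:T. ✓
u: successors {w, y}; ¬p ∨ ◇p ∧ p there: w:T, y:T. ✓
v: successors {t, v, x, y, z}; ¬p ∨ ◇p ∧ p there: t:T, v:T, x:T, y:T, z:T. ✓
w: successors {s, t, u, w, y}; ¬p ∨ ◇p ∧ p there: s:T, t:T, u:T, w:T, y:T. ✓
x: successors {s, t, w}; ¬p ∨ ◇p ∧ p there: s:T, t:T, w:T. ✓
y: successors {s, t, v, w, z}; ¬p ∨ ◇p ∧ p there: s:T, t:T, v:T, w:T, z:T. ✓
z: successors {t, v, w, x}; ¬p ∨ ◇p ∧ p there: t:T, v:T, w:T, x:T. ✓

{s, t, u, v, w, x, y, z}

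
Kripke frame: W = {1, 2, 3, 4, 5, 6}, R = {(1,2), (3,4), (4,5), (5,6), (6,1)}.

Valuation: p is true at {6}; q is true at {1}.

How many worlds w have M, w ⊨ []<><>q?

2

1: successors {2}; <><>q there: 2:F. ✗
2: no successors, so []<><>q holds vacuously. ✓
3: successors {4}; <><>q there: 4:F. ✗
4: successors {5}; <><>q there: 5:T. ✓
5: successors {6}; <><>q there: 6:F. ✗
6: successors {1}; <><>q there: 1:F. ✗
Satisfying worlds: {2, 4}.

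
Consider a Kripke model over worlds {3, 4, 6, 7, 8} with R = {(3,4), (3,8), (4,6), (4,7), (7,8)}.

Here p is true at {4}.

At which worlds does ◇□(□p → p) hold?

3: successors {4, 8}; □(□p → p) there: 4:F, 8:T. ✓
4: successors {6, 7}; □(□p → p) there: 6:T, 7:F. ✓
6: no successors, so ◇□(□p → p) fails. ✗
7: successors {8}; □(□p → p) there: 8:T. ✓
8: no successors, so ◇□(□p → p) fails. ✗

{3, 4, 7}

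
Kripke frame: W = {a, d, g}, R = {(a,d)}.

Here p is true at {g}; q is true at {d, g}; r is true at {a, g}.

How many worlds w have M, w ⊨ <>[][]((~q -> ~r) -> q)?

a: successors {d}; [][]((~q -> ~r) -> q) there: d:T. ✓
d: no successors, so <>[][]((~q -> ~r) -> q) fails. ✗
g: no successors, so <>[][]((~q -> ~r) -> q) fails. ✗
Satisfying worlds: {a}.

1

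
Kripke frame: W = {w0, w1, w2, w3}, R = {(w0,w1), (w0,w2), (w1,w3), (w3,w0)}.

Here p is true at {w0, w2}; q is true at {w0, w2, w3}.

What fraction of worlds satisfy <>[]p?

1/2

w0: successors {w1, w2}; []p there: w1:F, w2:T. ✓
w1: successors {w3}; []p there: w3:T. ✓
w2: no successors, so <>[]p fails. ✗
w3: successors {w0}; []p there: w0:F. ✗
That's 2 of 4 worlds, so 2/4 = 1/2.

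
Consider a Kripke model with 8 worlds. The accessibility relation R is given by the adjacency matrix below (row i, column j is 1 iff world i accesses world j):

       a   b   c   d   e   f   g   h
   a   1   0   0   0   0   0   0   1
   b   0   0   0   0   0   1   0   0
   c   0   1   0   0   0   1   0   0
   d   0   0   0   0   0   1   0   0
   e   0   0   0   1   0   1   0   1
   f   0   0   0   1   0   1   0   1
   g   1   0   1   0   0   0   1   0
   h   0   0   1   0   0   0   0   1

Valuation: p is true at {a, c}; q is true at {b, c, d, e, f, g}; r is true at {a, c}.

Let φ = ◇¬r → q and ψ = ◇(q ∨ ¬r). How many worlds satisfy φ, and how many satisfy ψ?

For ◇¬r → q:
a: ◇¬r is T, q is F. ✗
b: ◇¬r is T, q is T. ✓
c: ◇¬r is T, q is T. ✓
d: ◇¬r is T, q is T. ✓
e: ◇¬r is T, q is T. ✓
f: ◇¬r is T, q is T. ✓
g: ◇¬r is T, q is T. ✓
h: ◇¬r is T, q is F. ✗
— 6 worlds.
For ◇(q ∨ ¬r):
a: successors {a, h}; q ∨ ¬r there: a:F, h:T. ✓
b: successors {f}; q ∨ ¬r there: f:T. ✓
c: successors {b, f}; q ∨ ¬r there: b:T, f:T. ✓
d: successors {f}; q ∨ ¬r there: f:T. ✓
e: successors {d, f, h}; q ∨ ¬r there: d:T, f:T, h:T. ✓
f: successors {d, f, h}; q ∨ ¬r there: d:T, f:T, h:T. ✓
g: successors {a, c, g}; q ∨ ¬r there: a:F, c:T, g:T. ✓
h: successors {c, h}; q ∨ ¬r there: c:T, h:T. ✓
— 8 worlds.

6 and 8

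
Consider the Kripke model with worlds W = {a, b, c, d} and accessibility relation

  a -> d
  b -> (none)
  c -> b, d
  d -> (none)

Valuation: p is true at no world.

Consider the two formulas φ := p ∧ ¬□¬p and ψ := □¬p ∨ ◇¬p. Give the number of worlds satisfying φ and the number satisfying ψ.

0 and 4

For p ∧ ¬□¬p:
a: p is F, ¬□¬p is F. ✗
b: p is F, ¬□¬p is F. ✗
c: p is F, ¬□¬p is F. ✗
d: p is F, ¬□¬p is F. ✗
— 0 worlds.
For □¬p ∨ ◇¬p:
a: □¬p is T, ◇¬p is T. ✓
b: □¬p is T, ◇¬p is F. ✓
c: □¬p is T, ◇¬p is T. ✓
d: □¬p is T, ◇¬p is F. ✓
— 4 worlds.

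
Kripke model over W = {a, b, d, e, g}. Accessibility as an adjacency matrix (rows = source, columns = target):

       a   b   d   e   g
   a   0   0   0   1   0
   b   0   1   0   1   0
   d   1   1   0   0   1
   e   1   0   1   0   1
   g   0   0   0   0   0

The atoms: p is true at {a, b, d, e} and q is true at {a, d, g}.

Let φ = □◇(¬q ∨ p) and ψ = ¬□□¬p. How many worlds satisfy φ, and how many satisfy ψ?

3 and 4

For □◇(¬q ∨ p):
a: successors {e}; ◇(¬q ∨ p) there: e:T. ✓
b: successors {b, e}; ◇(¬q ∨ p) there: b:T, e:T. ✓
d: successors {a, b, g}; ◇(¬q ∨ p) there: a:T, b:T, g:F. ✗
e: successors {a, d, g}; ◇(¬q ∨ p) there: a:T, d:T, g:F. ✗
g: no successors, so □◇(¬q ∨ p) holds vacuously. ✓
— 3 worlds.
For ¬□□¬p:
a: □□¬p is F. ✓
b: □□¬p is F. ✓
d: □□¬p is F. ✓
e: □□¬p is F. ✓
g: □□¬p is T. ✗
— 4 worlds.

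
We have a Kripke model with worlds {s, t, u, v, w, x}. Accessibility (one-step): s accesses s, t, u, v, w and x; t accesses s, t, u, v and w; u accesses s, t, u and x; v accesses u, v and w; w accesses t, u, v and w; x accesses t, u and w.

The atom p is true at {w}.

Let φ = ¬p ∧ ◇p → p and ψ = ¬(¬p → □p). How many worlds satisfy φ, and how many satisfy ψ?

2 and 5

For ¬p ∧ ◇p → p:
s: ¬p ∧ ◇p is T, p is F. ✗
t: ¬p ∧ ◇p is T, p is F. ✗
u: ¬p ∧ ◇p is F, p is F. ✓
v: ¬p ∧ ◇p is T, p is F. ✗
w: ¬p ∧ ◇p is F, p is T. ✓
x: ¬p ∧ ◇p is T, p is F. ✗
— 2 worlds.
For ¬(¬p → □p):
s: ¬p → □p is F. ✓
t: ¬p → □p is F. ✓
u: ¬p → □p is F. ✓
v: ¬p → □p is F. ✓
w: ¬p → □p is T. ✗
x: ¬p → □p is F. ✓
— 5 worlds.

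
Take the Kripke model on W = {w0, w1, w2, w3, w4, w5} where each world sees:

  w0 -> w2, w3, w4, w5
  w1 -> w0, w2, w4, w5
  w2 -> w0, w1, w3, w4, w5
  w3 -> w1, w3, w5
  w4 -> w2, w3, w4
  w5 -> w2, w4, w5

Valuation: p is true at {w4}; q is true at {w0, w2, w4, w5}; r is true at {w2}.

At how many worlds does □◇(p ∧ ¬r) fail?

4

w0: successors {w2, w3, w4, w5}; ◇(p ∧ ¬r) there: w2:T, w3:F, w4:T, w5:T. ✗
w1: successors {w0, w2, w4, w5}; ◇(p ∧ ¬r) there: w0:T, w2:T, w4:T, w5:T. ✓
w2: successors {w0, w1, w3, w4, w5}; ◇(p ∧ ¬r) there: w0:T, w1:T, w3:F, w4:T, w5:T. ✗
w3: successors {w1, w3, w5}; ◇(p ∧ ¬r) there: w1:T, w3:F, w5:T. ✗
w4: successors {w2, w3, w4}; ◇(p ∧ ¬r) there: w2:T, w3:F, w4:T. ✗
w5: successors {w2, w4, w5}; ◇(p ∧ ¬r) there: w2:T, w4:T, w5:T. ✓
Satisfying worlds: {w1, w5}.
So □◇(p ∧ ¬r) fails at the other 4 worlds.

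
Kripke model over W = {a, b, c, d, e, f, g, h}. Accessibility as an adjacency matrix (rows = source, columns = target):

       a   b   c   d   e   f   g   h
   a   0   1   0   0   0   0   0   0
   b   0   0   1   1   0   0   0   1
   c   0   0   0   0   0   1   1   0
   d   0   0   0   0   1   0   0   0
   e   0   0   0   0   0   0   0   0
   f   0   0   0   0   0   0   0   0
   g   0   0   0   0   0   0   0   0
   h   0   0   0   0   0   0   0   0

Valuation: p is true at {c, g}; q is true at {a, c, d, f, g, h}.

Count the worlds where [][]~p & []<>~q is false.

a: [][]~p is F, []<>~q is F. ✗
b: [][]~p is F, []<>~q is F. ✗
c: [][]~p is T, []<>~q is F. ✗
d: [][]~p is T, []<>~q is F. ✗
e: [][]~p is T, []<>~q is T. ✓
f: [][]~p is T, []<>~q is T. ✓
g: [][]~p is T, []<>~q is T. ✓
h: [][]~p is T, []<>~q is T. ✓
Satisfying worlds: {e, f, g, h}.
So [][]~p & []<>~q fails at the other 4 worlds.

4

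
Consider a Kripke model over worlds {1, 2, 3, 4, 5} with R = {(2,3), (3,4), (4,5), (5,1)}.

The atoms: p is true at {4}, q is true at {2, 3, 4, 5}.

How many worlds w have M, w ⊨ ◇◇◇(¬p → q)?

1

1: no successors, so ◇◇◇(¬p → q) fails. ✗
2: successors {3}; ◇◇(¬p → q) there: 3:T. ✓
3: successors {4}; ◇◇(¬p → q) there: 4:F. ✗
4: successors {5}; ◇◇(¬p → q) there: 5:F. ✗
5: successors {1}; ◇◇(¬p → q) there: 1:F. ✗
Satisfying worlds: {2}.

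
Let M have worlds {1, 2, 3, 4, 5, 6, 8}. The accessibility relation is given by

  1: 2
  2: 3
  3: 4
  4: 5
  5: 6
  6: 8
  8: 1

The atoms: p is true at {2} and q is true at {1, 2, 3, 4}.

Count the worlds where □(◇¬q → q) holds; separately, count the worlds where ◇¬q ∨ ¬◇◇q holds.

5 and 4

For □(◇¬q → q):
1: successors {2}; ◇¬q → q there: 2:T. ✓
2: successors {3}; ◇¬q → q there: 3:T. ✓
3: successors {4}; ◇¬q → q there: 4:T. ✓
4: successors {5}; ◇¬q → q there: 5:F. ✗
5: successors {6}; ◇¬q → q there: 6:F. ✗
6: successors {8}; ◇¬q → q there: 8:T. ✓
8: successors {1}; ◇¬q → q there: 1:T. ✓
— 5 worlds.
For ◇¬q ∨ ¬◇◇q:
1: ◇¬q is F, ¬◇◇q is F. ✗
2: ◇¬q is F, ¬◇◇q is F. ✗
3: ◇¬q is F, ¬◇◇q is T. ✓
4: ◇¬q is T, ¬◇◇q is T. ✓
5: ◇¬q is T, ¬◇◇q is T. ✓
6: ◇¬q is T, ¬◇◇q is F. ✓
8: ◇¬q is F, ¬◇◇q is F. ✗
— 4 worlds.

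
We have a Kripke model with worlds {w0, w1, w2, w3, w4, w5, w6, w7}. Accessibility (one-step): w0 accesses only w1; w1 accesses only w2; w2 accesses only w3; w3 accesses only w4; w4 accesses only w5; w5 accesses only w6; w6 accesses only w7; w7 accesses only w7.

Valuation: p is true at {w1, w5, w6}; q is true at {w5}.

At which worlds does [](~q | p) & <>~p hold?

{w1, w2, w3, w6, w7}

w0: [](~q | p) is T, <>~p is F. ✗
w1: [](~q | p) is T, <>~p is T. ✓
w2: [](~q | p) is T, <>~p is T. ✓
w3: [](~q | p) is T, <>~p is T. ✓
w4: [](~q | p) is T, <>~p is F. ✗
w5: [](~q | p) is T, <>~p is F. ✗
w6: [](~q | p) is T, <>~p is T. ✓
w7: [](~q | p) is T, <>~p is T. ✓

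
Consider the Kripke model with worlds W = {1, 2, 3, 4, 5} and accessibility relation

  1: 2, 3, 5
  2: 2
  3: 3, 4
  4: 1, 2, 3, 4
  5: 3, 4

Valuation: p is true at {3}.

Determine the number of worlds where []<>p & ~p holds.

1

1: []<>p is F, ~p is T. ✗
2: []<>p is F, ~p is T. ✗
3: []<>p is T, ~p is F. ✗
4: []<>p is F, ~p is T. ✗
5: []<>p is T, ~p is T. ✓
Satisfying worlds: {5}.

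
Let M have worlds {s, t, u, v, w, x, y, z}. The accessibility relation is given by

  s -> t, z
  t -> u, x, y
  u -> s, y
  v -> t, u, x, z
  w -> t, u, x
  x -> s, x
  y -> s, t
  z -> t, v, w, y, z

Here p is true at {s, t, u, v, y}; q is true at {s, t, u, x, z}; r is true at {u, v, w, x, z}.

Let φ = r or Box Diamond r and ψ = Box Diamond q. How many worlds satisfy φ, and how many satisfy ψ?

7 and 8

For r or Box Diamond r:
s: r is F, Box Diamond r is T. ✓
t: r is F, Box Diamond r is F. ✗
u: r is T, Box Diamond r is F. ✓
v: r is T, Box Diamond r is F. ✓
w: r is T, Box Diamond r is F. ✓
x: r is T, Box Diamond r is T. ✓
y: r is F, Box Diamond r is T. ✓
z: r is T, Box Diamond r is F. ✓
— 7 worlds.
For Box Diamond q:
s: successors {t, z}; Diamond q there: t:T, z:T. ✓
t: successors {u, x, y}; Diamond q there: u:T, x:T, y:T. ✓
u: successors {s, y}; Diamond q there: s:T, y:T. ✓
v: successors {t, u, x, z}; Diamond q there: t:T, u:T, x:T, z:T. ✓
w: successors {t, u, x}; Diamond q there: t:T, u:T, x:T. ✓
x: successors {s, x}; Diamond q there: s:T, x:T. ✓
y: successors {s, t}; Diamond q there: s:T, t:T. ✓
z: successors {t, v, w, y, z}; Diamond q there: t:T, v:T, w:T, y:T, z:T. ✓
— 8 worlds.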